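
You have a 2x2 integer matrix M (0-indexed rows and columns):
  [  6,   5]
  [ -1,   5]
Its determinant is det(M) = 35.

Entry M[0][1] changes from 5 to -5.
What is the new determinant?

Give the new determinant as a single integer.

det is linear in row 0: changing M[0][1] by delta changes det by delta * cofactor(0,1).
Cofactor C_01 = (-1)^(0+1) * minor(0,1) = 1
Entry delta = -5 - 5 = -10
Det delta = -10 * 1 = -10
New det = 35 + -10 = 25

Answer: 25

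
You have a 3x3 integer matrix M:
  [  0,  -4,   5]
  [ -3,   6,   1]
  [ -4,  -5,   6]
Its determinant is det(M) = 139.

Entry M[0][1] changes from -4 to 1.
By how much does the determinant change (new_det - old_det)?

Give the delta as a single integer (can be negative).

Cofactor C_01 = 14
Entry delta = 1 - -4 = 5
Det delta = entry_delta * cofactor = 5 * 14 = 70

Answer: 70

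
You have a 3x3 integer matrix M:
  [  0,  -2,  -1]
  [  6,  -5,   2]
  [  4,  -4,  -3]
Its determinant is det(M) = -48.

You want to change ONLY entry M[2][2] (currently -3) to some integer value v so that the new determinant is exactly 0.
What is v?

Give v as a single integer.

Answer: 1

Derivation:
det is linear in entry M[2][2]: det = old_det + (v - -3) * C_22
Cofactor C_22 = 12
Want det = 0: -48 + (v - -3) * 12 = 0
  (v - -3) = 48 / 12 = 4
  v = -3 + (4) = 1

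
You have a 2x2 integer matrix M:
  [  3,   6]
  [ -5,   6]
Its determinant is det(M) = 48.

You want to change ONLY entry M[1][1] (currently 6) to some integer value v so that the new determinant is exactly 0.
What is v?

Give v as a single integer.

det is linear in entry M[1][1]: det = old_det + (v - 6) * C_11
Cofactor C_11 = 3
Want det = 0: 48 + (v - 6) * 3 = 0
  (v - 6) = -48 / 3 = -16
  v = 6 + (-16) = -10

Answer: -10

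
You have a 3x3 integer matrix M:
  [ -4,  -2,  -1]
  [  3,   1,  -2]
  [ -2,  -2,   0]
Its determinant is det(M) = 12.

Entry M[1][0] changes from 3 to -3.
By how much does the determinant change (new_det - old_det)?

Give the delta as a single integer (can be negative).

Cofactor C_10 = 2
Entry delta = -3 - 3 = -6
Det delta = entry_delta * cofactor = -6 * 2 = -12

Answer: -12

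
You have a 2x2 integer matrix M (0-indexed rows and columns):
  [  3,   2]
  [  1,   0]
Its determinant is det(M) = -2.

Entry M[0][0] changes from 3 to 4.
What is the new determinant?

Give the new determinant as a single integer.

det is linear in row 0: changing M[0][0] by delta changes det by delta * cofactor(0,0).
Cofactor C_00 = (-1)^(0+0) * minor(0,0) = 0
Entry delta = 4 - 3 = 1
Det delta = 1 * 0 = 0
New det = -2 + 0 = -2

Answer: -2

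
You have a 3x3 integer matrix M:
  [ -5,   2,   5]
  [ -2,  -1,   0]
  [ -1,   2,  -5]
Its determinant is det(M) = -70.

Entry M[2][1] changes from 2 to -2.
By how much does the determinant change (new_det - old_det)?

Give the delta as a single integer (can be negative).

Cofactor C_21 = -10
Entry delta = -2 - 2 = -4
Det delta = entry_delta * cofactor = -4 * -10 = 40

Answer: 40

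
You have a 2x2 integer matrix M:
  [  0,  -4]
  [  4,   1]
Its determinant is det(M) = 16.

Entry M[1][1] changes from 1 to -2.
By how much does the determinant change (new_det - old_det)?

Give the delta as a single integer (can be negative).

Cofactor C_11 = 0
Entry delta = -2 - 1 = -3
Det delta = entry_delta * cofactor = -3 * 0 = 0

Answer: 0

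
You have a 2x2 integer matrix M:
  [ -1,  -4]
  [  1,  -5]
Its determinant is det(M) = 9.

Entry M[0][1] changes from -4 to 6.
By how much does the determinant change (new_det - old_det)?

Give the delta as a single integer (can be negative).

Cofactor C_01 = -1
Entry delta = 6 - -4 = 10
Det delta = entry_delta * cofactor = 10 * -1 = -10

Answer: -10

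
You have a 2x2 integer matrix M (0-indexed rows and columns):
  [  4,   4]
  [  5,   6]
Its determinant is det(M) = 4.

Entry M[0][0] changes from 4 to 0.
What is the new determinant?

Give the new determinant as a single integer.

Answer: -20

Derivation:
det is linear in row 0: changing M[0][0] by delta changes det by delta * cofactor(0,0).
Cofactor C_00 = (-1)^(0+0) * minor(0,0) = 6
Entry delta = 0 - 4 = -4
Det delta = -4 * 6 = -24
New det = 4 + -24 = -20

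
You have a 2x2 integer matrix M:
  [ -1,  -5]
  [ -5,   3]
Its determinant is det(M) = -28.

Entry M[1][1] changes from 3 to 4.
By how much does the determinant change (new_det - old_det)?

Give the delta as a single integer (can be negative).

Answer: -1

Derivation:
Cofactor C_11 = -1
Entry delta = 4 - 3 = 1
Det delta = entry_delta * cofactor = 1 * -1 = -1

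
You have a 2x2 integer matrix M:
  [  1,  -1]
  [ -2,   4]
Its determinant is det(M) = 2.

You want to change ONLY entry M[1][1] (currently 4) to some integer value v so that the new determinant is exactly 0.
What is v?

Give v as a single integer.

Answer: 2

Derivation:
det is linear in entry M[1][1]: det = old_det + (v - 4) * C_11
Cofactor C_11 = 1
Want det = 0: 2 + (v - 4) * 1 = 0
  (v - 4) = -2 / 1 = -2
  v = 4 + (-2) = 2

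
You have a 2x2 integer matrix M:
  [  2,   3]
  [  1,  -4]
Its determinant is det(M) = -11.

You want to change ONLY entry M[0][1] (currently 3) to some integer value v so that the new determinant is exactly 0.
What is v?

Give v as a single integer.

Answer: -8

Derivation:
det is linear in entry M[0][1]: det = old_det + (v - 3) * C_01
Cofactor C_01 = -1
Want det = 0: -11 + (v - 3) * -1 = 0
  (v - 3) = 11 / -1 = -11
  v = 3 + (-11) = -8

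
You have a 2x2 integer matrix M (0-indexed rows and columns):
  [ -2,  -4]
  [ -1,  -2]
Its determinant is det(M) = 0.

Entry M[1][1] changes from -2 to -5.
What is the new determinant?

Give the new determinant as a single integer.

Answer: 6

Derivation:
det is linear in row 1: changing M[1][1] by delta changes det by delta * cofactor(1,1).
Cofactor C_11 = (-1)^(1+1) * minor(1,1) = -2
Entry delta = -5 - -2 = -3
Det delta = -3 * -2 = 6
New det = 0 + 6 = 6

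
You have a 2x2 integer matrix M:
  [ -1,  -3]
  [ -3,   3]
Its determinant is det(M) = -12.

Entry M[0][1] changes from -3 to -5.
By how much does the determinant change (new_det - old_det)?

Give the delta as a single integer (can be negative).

Cofactor C_01 = 3
Entry delta = -5 - -3 = -2
Det delta = entry_delta * cofactor = -2 * 3 = -6

Answer: -6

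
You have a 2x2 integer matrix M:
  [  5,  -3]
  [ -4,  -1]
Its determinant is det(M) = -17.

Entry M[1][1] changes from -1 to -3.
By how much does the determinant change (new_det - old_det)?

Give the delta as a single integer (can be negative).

Answer: -10

Derivation:
Cofactor C_11 = 5
Entry delta = -3 - -1 = -2
Det delta = entry_delta * cofactor = -2 * 5 = -10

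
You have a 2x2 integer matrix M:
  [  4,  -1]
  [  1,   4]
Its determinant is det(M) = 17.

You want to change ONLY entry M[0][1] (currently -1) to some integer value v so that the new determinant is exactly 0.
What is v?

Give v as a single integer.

Answer: 16

Derivation:
det is linear in entry M[0][1]: det = old_det + (v - -1) * C_01
Cofactor C_01 = -1
Want det = 0: 17 + (v - -1) * -1 = 0
  (v - -1) = -17 / -1 = 17
  v = -1 + (17) = 16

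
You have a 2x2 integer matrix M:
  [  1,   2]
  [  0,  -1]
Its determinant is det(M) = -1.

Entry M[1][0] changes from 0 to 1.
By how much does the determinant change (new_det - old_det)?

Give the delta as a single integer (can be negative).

Cofactor C_10 = -2
Entry delta = 1 - 0 = 1
Det delta = entry_delta * cofactor = 1 * -2 = -2

Answer: -2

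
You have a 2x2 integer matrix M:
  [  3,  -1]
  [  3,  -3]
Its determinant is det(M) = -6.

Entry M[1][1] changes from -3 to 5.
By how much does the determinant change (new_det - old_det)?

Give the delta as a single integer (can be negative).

Cofactor C_11 = 3
Entry delta = 5 - -3 = 8
Det delta = entry_delta * cofactor = 8 * 3 = 24

Answer: 24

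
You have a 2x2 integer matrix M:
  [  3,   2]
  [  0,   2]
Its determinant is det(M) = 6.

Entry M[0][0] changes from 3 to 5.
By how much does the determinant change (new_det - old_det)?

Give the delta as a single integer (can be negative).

Answer: 4

Derivation:
Cofactor C_00 = 2
Entry delta = 5 - 3 = 2
Det delta = entry_delta * cofactor = 2 * 2 = 4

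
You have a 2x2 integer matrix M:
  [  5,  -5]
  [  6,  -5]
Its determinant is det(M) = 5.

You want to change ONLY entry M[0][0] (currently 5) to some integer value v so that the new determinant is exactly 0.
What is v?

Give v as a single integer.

Answer: 6

Derivation:
det is linear in entry M[0][0]: det = old_det + (v - 5) * C_00
Cofactor C_00 = -5
Want det = 0: 5 + (v - 5) * -5 = 0
  (v - 5) = -5 / -5 = 1
  v = 5 + (1) = 6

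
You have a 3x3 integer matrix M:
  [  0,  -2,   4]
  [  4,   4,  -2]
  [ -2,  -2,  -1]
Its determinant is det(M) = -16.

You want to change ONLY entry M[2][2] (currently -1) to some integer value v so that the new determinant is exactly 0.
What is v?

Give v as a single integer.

Answer: 1

Derivation:
det is linear in entry M[2][2]: det = old_det + (v - -1) * C_22
Cofactor C_22 = 8
Want det = 0: -16 + (v - -1) * 8 = 0
  (v - -1) = 16 / 8 = 2
  v = -1 + (2) = 1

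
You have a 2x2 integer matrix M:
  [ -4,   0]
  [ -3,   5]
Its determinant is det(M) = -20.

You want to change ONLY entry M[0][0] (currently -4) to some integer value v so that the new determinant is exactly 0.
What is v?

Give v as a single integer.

det is linear in entry M[0][0]: det = old_det + (v - -4) * C_00
Cofactor C_00 = 5
Want det = 0: -20 + (v - -4) * 5 = 0
  (v - -4) = 20 / 5 = 4
  v = -4 + (4) = 0

Answer: 0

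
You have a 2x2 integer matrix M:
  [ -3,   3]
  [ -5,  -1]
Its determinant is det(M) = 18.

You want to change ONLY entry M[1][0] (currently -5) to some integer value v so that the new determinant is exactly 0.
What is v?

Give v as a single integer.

det is linear in entry M[1][0]: det = old_det + (v - -5) * C_10
Cofactor C_10 = -3
Want det = 0: 18 + (v - -5) * -3 = 0
  (v - -5) = -18 / -3 = 6
  v = -5 + (6) = 1

Answer: 1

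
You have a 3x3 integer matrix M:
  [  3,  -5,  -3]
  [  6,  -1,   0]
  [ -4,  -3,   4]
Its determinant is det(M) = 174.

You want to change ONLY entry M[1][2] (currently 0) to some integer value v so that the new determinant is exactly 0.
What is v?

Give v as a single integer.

Answer: -6

Derivation:
det is linear in entry M[1][2]: det = old_det + (v - 0) * C_12
Cofactor C_12 = 29
Want det = 0: 174 + (v - 0) * 29 = 0
  (v - 0) = -174 / 29 = -6
  v = 0 + (-6) = -6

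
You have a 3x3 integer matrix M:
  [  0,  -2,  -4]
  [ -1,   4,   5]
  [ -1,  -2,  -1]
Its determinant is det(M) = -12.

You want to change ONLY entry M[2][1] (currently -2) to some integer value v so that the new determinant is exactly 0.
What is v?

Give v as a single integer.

Answer: 1

Derivation:
det is linear in entry M[2][1]: det = old_det + (v - -2) * C_21
Cofactor C_21 = 4
Want det = 0: -12 + (v - -2) * 4 = 0
  (v - -2) = 12 / 4 = 3
  v = -2 + (3) = 1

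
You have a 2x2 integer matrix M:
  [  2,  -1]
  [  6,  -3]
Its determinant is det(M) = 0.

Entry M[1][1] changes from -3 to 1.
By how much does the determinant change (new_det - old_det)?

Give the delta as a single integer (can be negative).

Answer: 8

Derivation:
Cofactor C_11 = 2
Entry delta = 1 - -3 = 4
Det delta = entry_delta * cofactor = 4 * 2 = 8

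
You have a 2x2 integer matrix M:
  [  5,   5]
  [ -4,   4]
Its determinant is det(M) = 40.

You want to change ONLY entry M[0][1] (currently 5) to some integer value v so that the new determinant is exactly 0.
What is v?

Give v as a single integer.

det is linear in entry M[0][1]: det = old_det + (v - 5) * C_01
Cofactor C_01 = 4
Want det = 0: 40 + (v - 5) * 4 = 0
  (v - 5) = -40 / 4 = -10
  v = 5 + (-10) = -5

Answer: -5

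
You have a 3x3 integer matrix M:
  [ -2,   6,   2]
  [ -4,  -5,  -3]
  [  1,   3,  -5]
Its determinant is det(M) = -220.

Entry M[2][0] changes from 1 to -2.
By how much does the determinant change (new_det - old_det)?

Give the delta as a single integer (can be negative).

Answer: 24

Derivation:
Cofactor C_20 = -8
Entry delta = -2 - 1 = -3
Det delta = entry_delta * cofactor = -3 * -8 = 24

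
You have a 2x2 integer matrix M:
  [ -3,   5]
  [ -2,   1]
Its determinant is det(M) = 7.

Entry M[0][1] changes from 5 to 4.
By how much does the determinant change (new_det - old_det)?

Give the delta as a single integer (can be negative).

Cofactor C_01 = 2
Entry delta = 4 - 5 = -1
Det delta = entry_delta * cofactor = -1 * 2 = -2

Answer: -2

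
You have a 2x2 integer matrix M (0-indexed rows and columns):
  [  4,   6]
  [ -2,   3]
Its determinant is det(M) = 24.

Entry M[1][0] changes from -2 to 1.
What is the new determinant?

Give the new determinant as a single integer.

det is linear in row 1: changing M[1][0] by delta changes det by delta * cofactor(1,0).
Cofactor C_10 = (-1)^(1+0) * minor(1,0) = -6
Entry delta = 1 - -2 = 3
Det delta = 3 * -6 = -18
New det = 24 + -18 = 6

Answer: 6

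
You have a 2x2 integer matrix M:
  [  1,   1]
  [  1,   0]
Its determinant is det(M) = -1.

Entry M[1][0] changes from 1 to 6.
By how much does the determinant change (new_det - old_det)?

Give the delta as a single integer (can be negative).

Cofactor C_10 = -1
Entry delta = 6 - 1 = 5
Det delta = entry_delta * cofactor = 5 * -1 = -5

Answer: -5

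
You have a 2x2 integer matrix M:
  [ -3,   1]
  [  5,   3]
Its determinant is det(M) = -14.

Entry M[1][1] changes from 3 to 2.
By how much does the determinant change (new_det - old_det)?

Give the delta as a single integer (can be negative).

Answer: 3

Derivation:
Cofactor C_11 = -3
Entry delta = 2 - 3 = -1
Det delta = entry_delta * cofactor = -1 * -3 = 3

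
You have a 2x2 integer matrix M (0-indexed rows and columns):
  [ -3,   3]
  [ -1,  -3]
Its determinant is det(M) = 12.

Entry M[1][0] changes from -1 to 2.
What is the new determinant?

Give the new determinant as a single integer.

det is linear in row 1: changing M[1][0] by delta changes det by delta * cofactor(1,0).
Cofactor C_10 = (-1)^(1+0) * minor(1,0) = -3
Entry delta = 2 - -1 = 3
Det delta = 3 * -3 = -9
New det = 12 + -9 = 3

Answer: 3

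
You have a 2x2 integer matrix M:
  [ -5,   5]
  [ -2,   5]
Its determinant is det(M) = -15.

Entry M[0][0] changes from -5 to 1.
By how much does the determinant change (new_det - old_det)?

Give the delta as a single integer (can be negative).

Answer: 30

Derivation:
Cofactor C_00 = 5
Entry delta = 1 - -5 = 6
Det delta = entry_delta * cofactor = 6 * 5 = 30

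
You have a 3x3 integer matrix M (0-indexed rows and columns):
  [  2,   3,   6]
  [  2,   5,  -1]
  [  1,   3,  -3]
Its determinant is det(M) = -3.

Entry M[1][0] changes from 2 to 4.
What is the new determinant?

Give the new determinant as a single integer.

Answer: 51

Derivation:
det is linear in row 1: changing M[1][0] by delta changes det by delta * cofactor(1,0).
Cofactor C_10 = (-1)^(1+0) * minor(1,0) = 27
Entry delta = 4 - 2 = 2
Det delta = 2 * 27 = 54
New det = -3 + 54 = 51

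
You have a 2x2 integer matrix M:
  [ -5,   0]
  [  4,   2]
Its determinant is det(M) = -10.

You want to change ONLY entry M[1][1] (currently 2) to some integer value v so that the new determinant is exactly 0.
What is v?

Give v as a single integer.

Answer: 0

Derivation:
det is linear in entry M[1][1]: det = old_det + (v - 2) * C_11
Cofactor C_11 = -5
Want det = 0: -10 + (v - 2) * -5 = 0
  (v - 2) = 10 / -5 = -2
  v = 2 + (-2) = 0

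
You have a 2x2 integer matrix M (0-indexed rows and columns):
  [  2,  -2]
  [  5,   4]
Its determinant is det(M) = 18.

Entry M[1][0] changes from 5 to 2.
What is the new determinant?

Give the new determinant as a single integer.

Answer: 12

Derivation:
det is linear in row 1: changing M[1][0] by delta changes det by delta * cofactor(1,0).
Cofactor C_10 = (-1)^(1+0) * minor(1,0) = 2
Entry delta = 2 - 5 = -3
Det delta = -3 * 2 = -6
New det = 18 + -6 = 12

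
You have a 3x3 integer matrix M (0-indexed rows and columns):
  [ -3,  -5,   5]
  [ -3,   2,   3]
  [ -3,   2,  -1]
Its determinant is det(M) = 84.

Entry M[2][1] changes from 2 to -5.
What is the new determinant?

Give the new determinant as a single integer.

Answer: 126

Derivation:
det is linear in row 2: changing M[2][1] by delta changes det by delta * cofactor(2,1).
Cofactor C_21 = (-1)^(2+1) * minor(2,1) = -6
Entry delta = -5 - 2 = -7
Det delta = -7 * -6 = 42
New det = 84 + 42 = 126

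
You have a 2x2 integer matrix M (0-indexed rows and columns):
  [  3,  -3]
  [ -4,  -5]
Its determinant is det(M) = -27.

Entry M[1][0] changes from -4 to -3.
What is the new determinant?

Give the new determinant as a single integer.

det is linear in row 1: changing M[1][0] by delta changes det by delta * cofactor(1,0).
Cofactor C_10 = (-1)^(1+0) * minor(1,0) = 3
Entry delta = -3 - -4 = 1
Det delta = 1 * 3 = 3
New det = -27 + 3 = -24

Answer: -24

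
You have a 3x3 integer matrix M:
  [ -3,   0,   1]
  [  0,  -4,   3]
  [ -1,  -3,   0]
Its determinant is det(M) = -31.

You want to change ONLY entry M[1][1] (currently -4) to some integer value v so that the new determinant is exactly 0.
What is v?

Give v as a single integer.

det is linear in entry M[1][1]: det = old_det + (v - -4) * C_11
Cofactor C_11 = 1
Want det = 0: -31 + (v - -4) * 1 = 0
  (v - -4) = 31 / 1 = 31
  v = -4 + (31) = 27

Answer: 27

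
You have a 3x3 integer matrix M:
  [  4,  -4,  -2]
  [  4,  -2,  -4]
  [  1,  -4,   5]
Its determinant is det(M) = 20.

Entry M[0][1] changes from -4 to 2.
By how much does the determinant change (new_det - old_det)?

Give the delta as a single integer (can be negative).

Answer: -144

Derivation:
Cofactor C_01 = -24
Entry delta = 2 - -4 = 6
Det delta = entry_delta * cofactor = 6 * -24 = -144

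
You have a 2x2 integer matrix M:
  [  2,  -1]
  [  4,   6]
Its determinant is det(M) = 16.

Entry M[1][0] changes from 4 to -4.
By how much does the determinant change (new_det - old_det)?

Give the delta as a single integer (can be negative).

Answer: -8

Derivation:
Cofactor C_10 = 1
Entry delta = -4 - 4 = -8
Det delta = entry_delta * cofactor = -8 * 1 = -8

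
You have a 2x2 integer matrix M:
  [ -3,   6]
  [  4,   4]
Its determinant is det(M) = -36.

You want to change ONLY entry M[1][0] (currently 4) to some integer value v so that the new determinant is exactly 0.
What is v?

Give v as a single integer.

det is linear in entry M[1][0]: det = old_det + (v - 4) * C_10
Cofactor C_10 = -6
Want det = 0: -36 + (v - 4) * -6 = 0
  (v - 4) = 36 / -6 = -6
  v = 4 + (-6) = -2

Answer: -2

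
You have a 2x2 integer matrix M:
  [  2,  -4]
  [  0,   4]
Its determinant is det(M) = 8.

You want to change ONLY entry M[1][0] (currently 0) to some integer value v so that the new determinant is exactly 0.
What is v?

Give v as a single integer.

det is linear in entry M[1][0]: det = old_det + (v - 0) * C_10
Cofactor C_10 = 4
Want det = 0: 8 + (v - 0) * 4 = 0
  (v - 0) = -8 / 4 = -2
  v = 0 + (-2) = -2

Answer: -2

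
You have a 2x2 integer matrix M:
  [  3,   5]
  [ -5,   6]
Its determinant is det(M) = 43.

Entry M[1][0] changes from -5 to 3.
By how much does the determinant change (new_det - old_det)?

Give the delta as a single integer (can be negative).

Answer: -40

Derivation:
Cofactor C_10 = -5
Entry delta = 3 - -5 = 8
Det delta = entry_delta * cofactor = 8 * -5 = -40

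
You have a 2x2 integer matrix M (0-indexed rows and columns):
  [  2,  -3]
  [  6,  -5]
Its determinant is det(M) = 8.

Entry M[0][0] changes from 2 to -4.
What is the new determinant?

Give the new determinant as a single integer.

det is linear in row 0: changing M[0][0] by delta changes det by delta * cofactor(0,0).
Cofactor C_00 = (-1)^(0+0) * minor(0,0) = -5
Entry delta = -4 - 2 = -6
Det delta = -6 * -5 = 30
New det = 8 + 30 = 38

Answer: 38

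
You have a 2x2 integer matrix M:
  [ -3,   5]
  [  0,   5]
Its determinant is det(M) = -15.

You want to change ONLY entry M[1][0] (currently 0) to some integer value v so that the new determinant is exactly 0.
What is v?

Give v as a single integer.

det is linear in entry M[1][0]: det = old_det + (v - 0) * C_10
Cofactor C_10 = -5
Want det = 0: -15 + (v - 0) * -5 = 0
  (v - 0) = 15 / -5 = -3
  v = 0 + (-3) = -3

Answer: -3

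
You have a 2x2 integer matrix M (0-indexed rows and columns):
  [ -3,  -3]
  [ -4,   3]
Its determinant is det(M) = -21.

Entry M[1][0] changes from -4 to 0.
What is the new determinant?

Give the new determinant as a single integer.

det is linear in row 1: changing M[1][0] by delta changes det by delta * cofactor(1,0).
Cofactor C_10 = (-1)^(1+0) * minor(1,0) = 3
Entry delta = 0 - -4 = 4
Det delta = 4 * 3 = 12
New det = -21 + 12 = -9

Answer: -9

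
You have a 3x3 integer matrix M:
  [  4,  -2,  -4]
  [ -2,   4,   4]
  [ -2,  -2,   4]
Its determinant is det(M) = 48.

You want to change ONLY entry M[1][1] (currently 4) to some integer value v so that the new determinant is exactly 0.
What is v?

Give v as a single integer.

Answer: -2

Derivation:
det is linear in entry M[1][1]: det = old_det + (v - 4) * C_11
Cofactor C_11 = 8
Want det = 0: 48 + (v - 4) * 8 = 0
  (v - 4) = -48 / 8 = -6
  v = 4 + (-6) = -2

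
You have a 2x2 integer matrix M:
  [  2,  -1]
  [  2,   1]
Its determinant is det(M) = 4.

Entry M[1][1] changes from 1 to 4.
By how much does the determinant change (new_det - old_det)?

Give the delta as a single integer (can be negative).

Answer: 6

Derivation:
Cofactor C_11 = 2
Entry delta = 4 - 1 = 3
Det delta = entry_delta * cofactor = 3 * 2 = 6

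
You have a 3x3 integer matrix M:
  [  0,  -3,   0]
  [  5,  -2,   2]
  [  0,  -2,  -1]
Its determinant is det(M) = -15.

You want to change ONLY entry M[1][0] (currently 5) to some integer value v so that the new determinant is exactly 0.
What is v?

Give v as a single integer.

det is linear in entry M[1][0]: det = old_det + (v - 5) * C_10
Cofactor C_10 = -3
Want det = 0: -15 + (v - 5) * -3 = 0
  (v - 5) = 15 / -3 = -5
  v = 5 + (-5) = 0

Answer: 0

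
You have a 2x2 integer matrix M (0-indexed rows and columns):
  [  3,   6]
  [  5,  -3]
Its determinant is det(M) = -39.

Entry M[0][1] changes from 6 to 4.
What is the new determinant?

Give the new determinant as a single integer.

Answer: -29

Derivation:
det is linear in row 0: changing M[0][1] by delta changes det by delta * cofactor(0,1).
Cofactor C_01 = (-1)^(0+1) * minor(0,1) = -5
Entry delta = 4 - 6 = -2
Det delta = -2 * -5 = 10
New det = -39 + 10 = -29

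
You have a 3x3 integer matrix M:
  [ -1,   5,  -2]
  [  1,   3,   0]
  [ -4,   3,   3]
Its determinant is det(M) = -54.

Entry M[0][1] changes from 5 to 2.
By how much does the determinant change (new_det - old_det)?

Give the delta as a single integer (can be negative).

Cofactor C_01 = -3
Entry delta = 2 - 5 = -3
Det delta = entry_delta * cofactor = -3 * -3 = 9

Answer: 9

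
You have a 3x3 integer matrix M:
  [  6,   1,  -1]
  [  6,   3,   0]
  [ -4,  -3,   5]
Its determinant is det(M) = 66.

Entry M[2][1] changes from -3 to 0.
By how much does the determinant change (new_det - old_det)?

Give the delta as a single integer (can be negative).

Cofactor C_21 = -6
Entry delta = 0 - -3 = 3
Det delta = entry_delta * cofactor = 3 * -6 = -18

Answer: -18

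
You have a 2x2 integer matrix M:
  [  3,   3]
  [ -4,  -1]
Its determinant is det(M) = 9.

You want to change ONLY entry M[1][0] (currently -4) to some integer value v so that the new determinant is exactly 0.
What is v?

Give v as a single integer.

det is linear in entry M[1][0]: det = old_det + (v - -4) * C_10
Cofactor C_10 = -3
Want det = 0: 9 + (v - -4) * -3 = 0
  (v - -4) = -9 / -3 = 3
  v = -4 + (3) = -1

Answer: -1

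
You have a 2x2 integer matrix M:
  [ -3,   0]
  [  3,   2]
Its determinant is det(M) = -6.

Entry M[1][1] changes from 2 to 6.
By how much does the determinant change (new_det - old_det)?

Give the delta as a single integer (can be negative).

Cofactor C_11 = -3
Entry delta = 6 - 2 = 4
Det delta = entry_delta * cofactor = 4 * -3 = -12

Answer: -12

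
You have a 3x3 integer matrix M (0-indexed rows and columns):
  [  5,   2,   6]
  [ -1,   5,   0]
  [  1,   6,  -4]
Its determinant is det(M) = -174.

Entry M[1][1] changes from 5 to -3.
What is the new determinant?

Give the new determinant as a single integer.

det is linear in row 1: changing M[1][1] by delta changes det by delta * cofactor(1,1).
Cofactor C_11 = (-1)^(1+1) * minor(1,1) = -26
Entry delta = -3 - 5 = -8
Det delta = -8 * -26 = 208
New det = -174 + 208 = 34

Answer: 34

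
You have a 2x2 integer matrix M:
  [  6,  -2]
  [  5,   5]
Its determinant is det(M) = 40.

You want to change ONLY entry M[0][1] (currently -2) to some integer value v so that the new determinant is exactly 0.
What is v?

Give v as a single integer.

Answer: 6

Derivation:
det is linear in entry M[0][1]: det = old_det + (v - -2) * C_01
Cofactor C_01 = -5
Want det = 0: 40 + (v - -2) * -5 = 0
  (v - -2) = -40 / -5 = 8
  v = -2 + (8) = 6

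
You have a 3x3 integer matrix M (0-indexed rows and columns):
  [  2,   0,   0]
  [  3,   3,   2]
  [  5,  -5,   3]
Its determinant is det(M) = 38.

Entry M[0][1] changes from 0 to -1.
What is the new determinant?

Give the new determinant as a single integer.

det is linear in row 0: changing M[0][1] by delta changes det by delta * cofactor(0,1).
Cofactor C_01 = (-1)^(0+1) * minor(0,1) = 1
Entry delta = -1 - 0 = -1
Det delta = -1 * 1 = -1
New det = 38 + -1 = 37

Answer: 37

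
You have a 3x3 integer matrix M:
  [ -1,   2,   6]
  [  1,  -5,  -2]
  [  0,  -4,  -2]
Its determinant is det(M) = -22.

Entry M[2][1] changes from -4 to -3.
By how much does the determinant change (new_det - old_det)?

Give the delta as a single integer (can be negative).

Cofactor C_21 = 4
Entry delta = -3 - -4 = 1
Det delta = entry_delta * cofactor = 1 * 4 = 4

Answer: 4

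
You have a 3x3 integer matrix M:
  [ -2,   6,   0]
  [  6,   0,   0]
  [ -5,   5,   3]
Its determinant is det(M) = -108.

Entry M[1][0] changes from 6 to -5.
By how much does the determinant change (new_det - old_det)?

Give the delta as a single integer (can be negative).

Answer: 198

Derivation:
Cofactor C_10 = -18
Entry delta = -5 - 6 = -11
Det delta = entry_delta * cofactor = -11 * -18 = 198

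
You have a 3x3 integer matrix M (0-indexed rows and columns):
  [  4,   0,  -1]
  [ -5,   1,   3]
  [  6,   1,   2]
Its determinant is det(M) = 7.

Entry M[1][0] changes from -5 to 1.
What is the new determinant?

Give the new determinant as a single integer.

Answer: 1

Derivation:
det is linear in row 1: changing M[1][0] by delta changes det by delta * cofactor(1,0).
Cofactor C_10 = (-1)^(1+0) * minor(1,0) = -1
Entry delta = 1 - -5 = 6
Det delta = 6 * -1 = -6
New det = 7 + -6 = 1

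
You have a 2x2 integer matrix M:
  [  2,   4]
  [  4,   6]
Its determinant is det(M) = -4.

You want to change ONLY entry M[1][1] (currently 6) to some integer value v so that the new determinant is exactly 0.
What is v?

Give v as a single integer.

det is linear in entry M[1][1]: det = old_det + (v - 6) * C_11
Cofactor C_11 = 2
Want det = 0: -4 + (v - 6) * 2 = 0
  (v - 6) = 4 / 2 = 2
  v = 6 + (2) = 8

Answer: 8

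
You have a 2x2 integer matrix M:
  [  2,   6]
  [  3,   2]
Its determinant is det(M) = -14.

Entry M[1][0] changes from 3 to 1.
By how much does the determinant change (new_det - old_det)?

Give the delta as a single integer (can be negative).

Cofactor C_10 = -6
Entry delta = 1 - 3 = -2
Det delta = entry_delta * cofactor = -2 * -6 = 12

Answer: 12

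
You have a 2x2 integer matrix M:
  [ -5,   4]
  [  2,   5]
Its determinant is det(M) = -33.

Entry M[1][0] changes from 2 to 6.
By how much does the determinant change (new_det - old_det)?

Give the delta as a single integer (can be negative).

Answer: -16

Derivation:
Cofactor C_10 = -4
Entry delta = 6 - 2 = 4
Det delta = entry_delta * cofactor = 4 * -4 = -16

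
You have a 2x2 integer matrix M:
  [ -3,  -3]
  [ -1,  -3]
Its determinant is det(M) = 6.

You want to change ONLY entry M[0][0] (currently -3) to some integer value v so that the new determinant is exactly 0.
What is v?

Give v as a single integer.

Answer: -1

Derivation:
det is linear in entry M[0][0]: det = old_det + (v - -3) * C_00
Cofactor C_00 = -3
Want det = 0: 6 + (v - -3) * -3 = 0
  (v - -3) = -6 / -3 = 2
  v = -3 + (2) = -1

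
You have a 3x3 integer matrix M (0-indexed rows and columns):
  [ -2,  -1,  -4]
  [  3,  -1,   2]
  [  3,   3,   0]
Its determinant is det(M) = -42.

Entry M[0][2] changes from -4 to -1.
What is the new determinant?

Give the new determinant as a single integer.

det is linear in row 0: changing M[0][2] by delta changes det by delta * cofactor(0,2).
Cofactor C_02 = (-1)^(0+2) * minor(0,2) = 12
Entry delta = -1 - -4 = 3
Det delta = 3 * 12 = 36
New det = -42 + 36 = -6

Answer: -6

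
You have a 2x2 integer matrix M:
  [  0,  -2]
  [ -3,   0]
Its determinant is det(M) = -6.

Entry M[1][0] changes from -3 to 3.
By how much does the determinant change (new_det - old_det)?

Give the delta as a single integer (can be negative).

Cofactor C_10 = 2
Entry delta = 3 - -3 = 6
Det delta = entry_delta * cofactor = 6 * 2 = 12

Answer: 12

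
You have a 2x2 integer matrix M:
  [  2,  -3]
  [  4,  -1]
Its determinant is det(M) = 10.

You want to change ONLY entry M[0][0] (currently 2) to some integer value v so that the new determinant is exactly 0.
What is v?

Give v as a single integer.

det is linear in entry M[0][0]: det = old_det + (v - 2) * C_00
Cofactor C_00 = -1
Want det = 0: 10 + (v - 2) * -1 = 0
  (v - 2) = -10 / -1 = 10
  v = 2 + (10) = 12

Answer: 12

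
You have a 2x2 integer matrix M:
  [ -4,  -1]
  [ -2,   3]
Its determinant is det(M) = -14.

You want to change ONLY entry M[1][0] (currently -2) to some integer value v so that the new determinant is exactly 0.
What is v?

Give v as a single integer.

Answer: 12

Derivation:
det is linear in entry M[1][0]: det = old_det + (v - -2) * C_10
Cofactor C_10 = 1
Want det = 0: -14 + (v - -2) * 1 = 0
  (v - -2) = 14 / 1 = 14
  v = -2 + (14) = 12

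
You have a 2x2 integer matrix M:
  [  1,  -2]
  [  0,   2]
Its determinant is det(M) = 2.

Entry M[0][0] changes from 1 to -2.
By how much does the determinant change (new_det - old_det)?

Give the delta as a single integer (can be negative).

Cofactor C_00 = 2
Entry delta = -2 - 1 = -3
Det delta = entry_delta * cofactor = -3 * 2 = -6

Answer: -6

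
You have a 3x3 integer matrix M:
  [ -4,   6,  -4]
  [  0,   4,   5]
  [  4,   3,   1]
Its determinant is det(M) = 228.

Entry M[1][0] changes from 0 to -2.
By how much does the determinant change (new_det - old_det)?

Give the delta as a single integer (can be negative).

Cofactor C_10 = -18
Entry delta = -2 - 0 = -2
Det delta = entry_delta * cofactor = -2 * -18 = 36

Answer: 36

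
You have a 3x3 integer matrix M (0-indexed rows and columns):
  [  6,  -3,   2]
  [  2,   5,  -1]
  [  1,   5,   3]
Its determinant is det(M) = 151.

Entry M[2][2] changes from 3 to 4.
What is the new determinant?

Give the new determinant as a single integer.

Answer: 187

Derivation:
det is linear in row 2: changing M[2][2] by delta changes det by delta * cofactor(2,2).
Cofactor C_22 = (-1)^(2+2) * minor(2,2) = 36
Entry delta = 4 - 3 = 1
Det delta = 1 * 36 = 36
New det = 151 + 36 = 187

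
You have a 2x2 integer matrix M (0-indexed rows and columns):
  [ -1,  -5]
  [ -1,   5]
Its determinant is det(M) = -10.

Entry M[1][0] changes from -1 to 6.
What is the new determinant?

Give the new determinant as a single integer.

Answer: 25

Derivation:
det is linear in row 1: changing M[1][0] by delta changes det by delta * cofactor(1,0).
Cofactor C_10 = (-1)^(1+0) * minor(1,0) = 5
Entry delta = 6 - -1 = 7
Det delta = 7 * 5 = 35
New det = -10 + 35 = 25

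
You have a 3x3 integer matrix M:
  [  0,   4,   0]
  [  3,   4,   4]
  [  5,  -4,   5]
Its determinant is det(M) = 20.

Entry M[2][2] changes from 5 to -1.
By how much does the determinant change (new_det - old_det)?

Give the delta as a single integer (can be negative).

Cofactor C_22 = -12
Entry delta = -1 - 5 = -6
Det delta = entry_delta * cofactor = -6 * -12 = 72

Answer: 72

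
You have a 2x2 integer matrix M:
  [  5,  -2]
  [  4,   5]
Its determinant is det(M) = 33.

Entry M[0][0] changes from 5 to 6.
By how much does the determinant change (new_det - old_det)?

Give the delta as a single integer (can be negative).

Answer: 5

Derivation:
Cofactor C_00 = 5
Entry delta = 6 - 5 = 1
Det delta = entry_delta * cofactor = 1 * 5 = 5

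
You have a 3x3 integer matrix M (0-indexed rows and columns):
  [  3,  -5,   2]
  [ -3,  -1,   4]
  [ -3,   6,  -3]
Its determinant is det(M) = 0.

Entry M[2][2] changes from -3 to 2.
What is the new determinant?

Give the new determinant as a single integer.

det is linear in row 2: changing M[2][2] by delta changes det by delta * cofactor(2,2).
Cofactor C_22 = (-1)^(2+2) * minor(2,2) = -18
Entry delta = 2 - -3 = 5
Det delta = 5 * -18 = -90
New det = 0 + -90 = -90

Answer: -90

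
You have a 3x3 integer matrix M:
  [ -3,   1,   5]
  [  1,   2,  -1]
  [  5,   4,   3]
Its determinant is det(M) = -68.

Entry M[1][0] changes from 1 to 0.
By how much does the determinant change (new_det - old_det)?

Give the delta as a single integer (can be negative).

Answer: -17

Derivation:
Cofactor C_10 = 17
Entry delta = 0 - 1 = -1
Det delta = entry_delta * cofactor = -1 * 17 = -17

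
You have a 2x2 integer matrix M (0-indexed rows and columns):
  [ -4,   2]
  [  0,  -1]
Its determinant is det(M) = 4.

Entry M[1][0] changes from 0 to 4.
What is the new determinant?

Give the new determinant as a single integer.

Answer: -4

Derivation:
det is linear in row 1: changing M[1][0] by delta changes det by delta * cofactor(1,0).
Cofactor C_10 = (-1)^(1+0) * minor(1,0) = -2
Entry delta = 4 - 0 = 4
Det delta = 4 * -2 = -8
New det = 4 + -8 = -4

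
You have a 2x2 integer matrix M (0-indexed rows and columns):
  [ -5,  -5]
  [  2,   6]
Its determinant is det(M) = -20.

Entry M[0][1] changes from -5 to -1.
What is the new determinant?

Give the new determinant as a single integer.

det is linear in row 0: changing M[0][1] by delta changes det by delta * cofactor(0,1).
Cofactor C_01 = (-1)^(0+1) * minor(0,1) = -2
Entry delta = -1 - -5 = 4
Det delta = 4 * -2 = -8
New det = -20 + -8 = -28

Answer: -28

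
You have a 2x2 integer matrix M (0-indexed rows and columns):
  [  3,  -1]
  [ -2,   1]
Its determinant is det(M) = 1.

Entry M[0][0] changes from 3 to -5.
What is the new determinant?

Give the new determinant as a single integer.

Answer: -7

Derivation:
det is linear in row 0: changing M[0][0] by delta changes det by delta * cofactor(0,0).
Cofactor C_00 = (-1)^(0+0) * minor(0,0) = 1
Entry delta = -5 - 3 = -8
Det delta = -8 * 1 = -8
New det = 1 + -8 = -7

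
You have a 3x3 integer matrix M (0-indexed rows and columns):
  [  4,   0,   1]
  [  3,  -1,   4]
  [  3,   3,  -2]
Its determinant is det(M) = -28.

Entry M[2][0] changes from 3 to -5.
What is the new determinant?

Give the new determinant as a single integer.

Answer: -36

Derivation:
det is linear in row 2: changing M[2][0] by delta changes det by delta * cofactor(2,0).
Cofactor C_20 = (-1)^(2+0) * minor(2,0) = 1
Entry delta = -5 - 3 = -8
Det delta = -8 * 1 = -8
New det = -28 + -8 = -36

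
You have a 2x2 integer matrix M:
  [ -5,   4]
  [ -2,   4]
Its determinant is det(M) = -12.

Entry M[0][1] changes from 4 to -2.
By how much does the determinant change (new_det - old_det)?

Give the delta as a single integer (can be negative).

Cofactor C_01 = 2
Entry delta = -2 - 4 = -6
Det delta = entry_delta * cofactor = -6 * 2 = -12

Answer: -12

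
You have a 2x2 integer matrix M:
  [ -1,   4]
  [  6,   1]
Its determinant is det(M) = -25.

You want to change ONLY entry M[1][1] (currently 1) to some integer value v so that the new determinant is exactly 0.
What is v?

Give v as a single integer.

Answer: -24

Derivation:
det is linear in entry M[1][1]: det = old_det + (v - 1) * C_11
Cofactor C_11 = -1
Want det = 0: -25 + (v - 1) * -1 = 0
  (v - 1) = 25 / -1 = -25
  v = 1 + (-25) = -24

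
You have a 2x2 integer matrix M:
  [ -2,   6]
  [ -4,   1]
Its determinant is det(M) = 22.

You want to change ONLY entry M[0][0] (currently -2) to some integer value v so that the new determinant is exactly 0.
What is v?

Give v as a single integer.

det is linear in entry M[0][0]: det = old_det + (v - -2) * C_00
Cofactor C_00 = 1
Want det = 0: 22 + (v - -2) * 1 = 0
  (v - -2) = -22 / 1 = -22
  v = -2 + (-22) = -24

Answer: -24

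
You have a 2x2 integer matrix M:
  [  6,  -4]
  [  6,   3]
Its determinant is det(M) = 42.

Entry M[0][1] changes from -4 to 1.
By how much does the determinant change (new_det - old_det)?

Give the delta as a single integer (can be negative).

Cofactor C_01 = -6
Entry delta = 1 - -4 = 5
Det delta = entry_delta * cofactor = 5 * -6 = -30

Answer: -30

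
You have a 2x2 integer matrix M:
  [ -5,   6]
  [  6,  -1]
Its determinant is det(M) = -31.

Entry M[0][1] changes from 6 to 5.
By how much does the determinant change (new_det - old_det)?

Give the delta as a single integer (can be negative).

Cofactor C_01 = -6
Entry delta = 5 - 6 = -1
Det delta = entry_delta * cofactor = -1 * -6 = 6

Answer: 6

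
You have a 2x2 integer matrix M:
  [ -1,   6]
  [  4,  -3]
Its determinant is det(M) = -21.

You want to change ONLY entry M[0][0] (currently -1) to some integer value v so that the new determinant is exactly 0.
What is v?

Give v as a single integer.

det is linear in entry M[0][0]: det = old_det + (v - -1) * C_00
Cofactor C_00 = -3
Want det = 0: -21 + (v - -1) * -3 = 0
  (v - -1) = 21 / -3 = -7
  v = -1 + (-7) = -8

Answer: -8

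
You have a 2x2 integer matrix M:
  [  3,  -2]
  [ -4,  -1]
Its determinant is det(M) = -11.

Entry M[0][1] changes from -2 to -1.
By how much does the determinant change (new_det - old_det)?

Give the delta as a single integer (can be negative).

Cofactor C_01 = 4
Entry delta = -1 - -2 = 1
Det delta = entry_delta * cofactor = 1 * 4 = 4

Answer: 4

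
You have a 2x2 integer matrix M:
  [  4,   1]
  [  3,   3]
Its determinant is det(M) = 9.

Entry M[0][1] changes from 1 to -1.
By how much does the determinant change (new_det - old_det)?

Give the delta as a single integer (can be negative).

Answer: 6

Derivation:
Cofactor C_01 = -3
Entry delta = -1 - 1 = -2
Det delta = entry_delta * cofactor = -2 * -3 = 6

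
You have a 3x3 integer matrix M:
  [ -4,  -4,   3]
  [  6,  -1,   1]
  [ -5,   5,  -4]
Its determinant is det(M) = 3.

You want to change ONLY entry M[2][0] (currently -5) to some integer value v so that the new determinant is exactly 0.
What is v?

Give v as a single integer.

Answer: -2

Derivation:
det is linear in entry M[2][0]: det = old_det + (v - -5) * C_20
Cofactor C_20 = -1
Want det = 0: 3 + (v - -5) * -1 = 0
  (v - -5) = -3 / -1 = 3
  v = -5 + (3) = -2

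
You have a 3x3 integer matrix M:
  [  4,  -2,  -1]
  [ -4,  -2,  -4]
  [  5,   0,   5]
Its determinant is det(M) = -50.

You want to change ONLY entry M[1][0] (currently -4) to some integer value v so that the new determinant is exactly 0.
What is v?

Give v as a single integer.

det is linear in entry M[1][0]: det = old_det + (v - -4) * C_10
Cofactor C_10 = 10
Want det = 0: -50 + (v - -4) * 10 = 0
  (v - -4) = 50 / 10 = 5
  v = -4 + (5) = 1

Answer: 1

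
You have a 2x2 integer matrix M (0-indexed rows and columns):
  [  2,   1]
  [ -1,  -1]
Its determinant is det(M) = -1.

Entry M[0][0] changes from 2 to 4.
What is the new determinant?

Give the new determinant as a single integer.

det is linear in row 0: changing M[0][0] by delta changes det by delta * cofactor(0,0).
Cofactor C_00 = (-1)^(0+0) * minor(0,0) = -1
Entry delta = 4 - 2 = 2
Det delta = 2 * -1 = -2
New det = -1 + -2 = -3

Answer: -3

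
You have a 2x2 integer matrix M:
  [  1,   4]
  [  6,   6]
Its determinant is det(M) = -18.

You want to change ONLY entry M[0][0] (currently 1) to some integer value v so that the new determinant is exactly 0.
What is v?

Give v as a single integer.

det is linear in entry M[0][0]: det = old_det + (v - 1) * C_00
Cofactor C_00 = 6
Want det = 0: -18 + (v - 1) * 6 = 0
  (v - 1) = 18 / 6 = 3
  v = 1 + (3) = 4

Answer: 4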